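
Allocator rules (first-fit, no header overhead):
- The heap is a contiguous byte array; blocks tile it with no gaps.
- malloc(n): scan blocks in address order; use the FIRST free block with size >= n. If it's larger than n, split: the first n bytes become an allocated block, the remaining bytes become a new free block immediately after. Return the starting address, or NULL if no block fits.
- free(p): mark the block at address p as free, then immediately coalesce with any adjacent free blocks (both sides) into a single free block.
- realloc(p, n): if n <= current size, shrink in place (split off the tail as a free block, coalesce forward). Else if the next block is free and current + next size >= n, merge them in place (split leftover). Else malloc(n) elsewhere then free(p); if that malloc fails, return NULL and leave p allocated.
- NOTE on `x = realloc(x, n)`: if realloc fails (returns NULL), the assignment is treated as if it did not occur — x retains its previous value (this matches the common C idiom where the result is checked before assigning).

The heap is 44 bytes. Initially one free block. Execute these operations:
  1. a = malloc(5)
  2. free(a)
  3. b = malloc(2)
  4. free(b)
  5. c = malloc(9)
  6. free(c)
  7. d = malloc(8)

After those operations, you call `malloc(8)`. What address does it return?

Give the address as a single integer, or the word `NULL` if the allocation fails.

Op 1: a = malloc(5) -> a = 0; heap: [0-4 ALLOC][5-43 FREE]
Op 2: free(a) -> (freed a); heap: [0-43 FREE]
Op 3: b = malloc(2) -> b = 0; heap: [0-1 ALLOC][2-43 FREE]
Op 4: free(b) -> (freed b); heap: [0-43 FREE]
Op 5: c = malloc(9) -> c = 0; heap: [0-8 ALLOC][9-43 FREE]
Op 6: free(c) -> (freed c); heap: [0-43 FREE]
Op 7: d = malloc(8) -> d = 0; heap: [0-7 ALLOC][8-43 FREE]
malloc(8): first-fit scan over [0-7 ALLOC][8-43 FREE] -> 8

Answer: 8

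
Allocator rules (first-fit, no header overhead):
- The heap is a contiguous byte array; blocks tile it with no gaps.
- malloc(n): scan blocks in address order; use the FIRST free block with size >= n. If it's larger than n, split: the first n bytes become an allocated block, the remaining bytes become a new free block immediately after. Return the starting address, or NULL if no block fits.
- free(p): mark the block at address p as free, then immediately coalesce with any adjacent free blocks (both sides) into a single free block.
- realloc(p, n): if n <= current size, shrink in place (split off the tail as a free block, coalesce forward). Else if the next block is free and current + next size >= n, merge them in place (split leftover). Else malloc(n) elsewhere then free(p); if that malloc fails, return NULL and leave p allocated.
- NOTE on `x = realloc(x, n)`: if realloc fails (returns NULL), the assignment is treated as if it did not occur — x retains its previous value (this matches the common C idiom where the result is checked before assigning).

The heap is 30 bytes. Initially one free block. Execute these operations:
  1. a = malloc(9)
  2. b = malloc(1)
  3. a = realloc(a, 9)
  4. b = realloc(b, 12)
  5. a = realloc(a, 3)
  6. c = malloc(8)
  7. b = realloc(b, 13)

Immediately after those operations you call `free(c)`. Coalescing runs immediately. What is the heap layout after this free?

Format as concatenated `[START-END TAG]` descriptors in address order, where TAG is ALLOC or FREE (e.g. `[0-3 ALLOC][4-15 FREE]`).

Answer: [0-2 ALLOC][3-8 FREE][9-20 ALLOC][21-29 FREE]

Derivation:
Op 1: a = malloc(9) -> a = 0; heap: [0-8 ALLOC][9-29 FREE]
Op 2: b = malloc(1) -> b = 9; heap: [0-8 ALLOC][9-9 ALLOC][10-29 FREE]
Op 3: a = realloc(a, 9) -> a = 0; heap: [0-8 ALLOC][9-9 ALLOC][10-29 FREE]
Op 4: b = realloc(b, 12) -> b = 9; heap: [0-8 ALLOC][9-20 ALLOC][21-29 FREE]
Op 5: a = realloc(a, 3) -> a = 0; heap: [0-2 ALLOC][3-8 FREE][9-20 ALLOC][21-29 FREE]
Op 6: c = malloc(8) -> c = 21; heap: [0-2 ALLOC][3-8 FREE][9-20 ALLOC][21-28 ALLOC][29-29 FREE]
Op 7: b = realloc(b, 13) -> NULL (b unchanged); heap: [0-2 ALLOC][3-8 FREE][9-20 ALLOC][21-28 ALLOC][29-29 FREE]
free(c): c = 21 -> block [21-28 ALLOC]; mark free, coalesce with adjacent free neighbors -> [0-2 ALLOC][3-8 FREE][9-20 ALLOC][21-29 FREE]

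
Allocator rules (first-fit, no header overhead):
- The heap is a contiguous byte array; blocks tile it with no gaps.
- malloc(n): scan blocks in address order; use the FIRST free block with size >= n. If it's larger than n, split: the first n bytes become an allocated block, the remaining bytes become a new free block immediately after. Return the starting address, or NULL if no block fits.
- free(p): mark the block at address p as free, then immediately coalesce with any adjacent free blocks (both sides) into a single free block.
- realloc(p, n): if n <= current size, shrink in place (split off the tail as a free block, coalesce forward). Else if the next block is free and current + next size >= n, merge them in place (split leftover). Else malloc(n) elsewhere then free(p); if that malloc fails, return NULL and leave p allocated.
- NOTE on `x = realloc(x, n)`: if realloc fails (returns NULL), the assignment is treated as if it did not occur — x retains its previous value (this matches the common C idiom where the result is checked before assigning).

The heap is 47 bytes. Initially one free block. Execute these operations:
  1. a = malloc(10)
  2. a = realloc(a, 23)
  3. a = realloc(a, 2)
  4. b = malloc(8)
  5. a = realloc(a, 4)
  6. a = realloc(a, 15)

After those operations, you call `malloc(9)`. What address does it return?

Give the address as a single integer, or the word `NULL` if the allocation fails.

Op 1: a = malloc(10) -> a = 0; heap: [0-9 ALLOC][10-46 FREE]
Op 2: a = realloc(a, 23) -> a = 0; heap: [0-22 ALLOC][23-46 FREE]
Op 3: a = realloc(a, 2) -> a = 0; heap: [0-1 ALLOC][2-46 FREE]
Op 4: b = malloc(8) -> b = 2; heap: [0-1 ALLOC][2-9 ALLOC][10-46 FREE]
Op 5: a = realloc(a, 4) -> a = 10; heap: [0-1 FREE][2-9 ALLOC][10-13 ALLOC][14-46 FREE]
Op 6: a = realloc(a, 15) -> a = 10; heap: [0-1 FREE][2-9 ALLOC][10-24 ALLOC][25-46 FREE]
malloc(9): first-fit scan over [0-1 FREE][2-9 ALLOC][10-24 ALLOC][25-46 FREE] -> 25

Answer: 25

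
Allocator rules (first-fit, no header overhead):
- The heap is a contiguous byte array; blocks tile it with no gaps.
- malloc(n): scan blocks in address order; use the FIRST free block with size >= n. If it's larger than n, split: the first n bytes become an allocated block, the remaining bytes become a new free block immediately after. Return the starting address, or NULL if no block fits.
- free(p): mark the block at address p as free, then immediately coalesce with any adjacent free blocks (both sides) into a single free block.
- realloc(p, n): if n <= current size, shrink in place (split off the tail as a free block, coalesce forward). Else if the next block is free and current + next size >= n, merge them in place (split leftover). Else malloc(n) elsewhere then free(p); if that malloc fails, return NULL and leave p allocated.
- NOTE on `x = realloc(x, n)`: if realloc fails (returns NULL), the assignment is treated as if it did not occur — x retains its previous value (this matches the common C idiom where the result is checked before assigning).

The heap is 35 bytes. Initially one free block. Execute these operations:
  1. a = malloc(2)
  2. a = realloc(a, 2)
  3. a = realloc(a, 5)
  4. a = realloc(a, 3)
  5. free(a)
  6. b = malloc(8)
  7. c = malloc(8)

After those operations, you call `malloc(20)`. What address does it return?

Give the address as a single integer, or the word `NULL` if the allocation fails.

Op 1: a = malloc(2) -> a = 0; heap: [0-1 ALLOC][2-34 FREE]
Op 2: a = realloc(a, 2) -> a = 0; heap: [0-1 ALLOC][2-34 FREE]
Op 3: a = realloc(a, 5) -> a = 0; heap: [0-4 ALLOC][5-34 FREE]
Op 4: a = realloc(a, 3) -> a = 0; heap: [0-2 ALLOC][3-34 FREE]
Op 5: free(a) -> (freed a); heap: [0-34 FREE]
Op 6: b = malloc(8) -> b = 0; heap: [0-7 ALLOC][8-34 FREE]
Op 7: c = malloc(8) -> c = 8; heap: [0-7 ALLOC][8-15 ALLOC][16-34 FREE]
malloc(20): first-fit scan over [0-7 ALLOC][8-15 ALLOC][16-34 FREE] -> NULL

Answer: NULL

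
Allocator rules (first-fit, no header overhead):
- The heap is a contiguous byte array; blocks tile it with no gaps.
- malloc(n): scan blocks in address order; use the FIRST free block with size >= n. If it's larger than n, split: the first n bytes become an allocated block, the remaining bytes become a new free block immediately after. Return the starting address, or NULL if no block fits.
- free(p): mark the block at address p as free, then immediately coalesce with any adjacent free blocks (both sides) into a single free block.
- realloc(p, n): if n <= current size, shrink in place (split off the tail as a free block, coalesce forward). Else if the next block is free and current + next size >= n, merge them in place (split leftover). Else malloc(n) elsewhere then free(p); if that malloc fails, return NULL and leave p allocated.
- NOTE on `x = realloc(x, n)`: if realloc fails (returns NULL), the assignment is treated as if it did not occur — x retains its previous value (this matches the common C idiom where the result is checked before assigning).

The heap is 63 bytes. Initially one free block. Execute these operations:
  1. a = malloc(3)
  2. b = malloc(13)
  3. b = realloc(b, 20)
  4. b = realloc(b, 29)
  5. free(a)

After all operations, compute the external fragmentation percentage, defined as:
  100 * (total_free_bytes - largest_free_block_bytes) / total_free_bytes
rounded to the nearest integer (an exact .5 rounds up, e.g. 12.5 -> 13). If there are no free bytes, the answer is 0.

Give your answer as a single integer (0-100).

Op 1: a = malloc(3) -> a = 0; heap: [0-2 ALLOC][3-62 FREE]
Op 2: b = malloc(13) -> b = 3; heap: [0-2 ALLOC][3-15 ALLOC][16-62 FREE]
Op 3: b = realloc(b, 20) -> b = 3; heap: [0-2 ALLOC][3-22 ALLOC][23-62 FREE]
Op 4: b = realloc(b, 29) -> b = 3; heap: [0-2 ALLOC][3-31 ALLOC][32-62 FREE]
Op 5: free(a) -> (freed a); heap: [0-2 FREE][3-31 ALLOC][32-62 FREE]
Free blocks: [3 31] total_free=34 largest=31 -> 100*(34-31)/34 = 300/34 ≈ 8.824 -> rounds to 9

Answer: 9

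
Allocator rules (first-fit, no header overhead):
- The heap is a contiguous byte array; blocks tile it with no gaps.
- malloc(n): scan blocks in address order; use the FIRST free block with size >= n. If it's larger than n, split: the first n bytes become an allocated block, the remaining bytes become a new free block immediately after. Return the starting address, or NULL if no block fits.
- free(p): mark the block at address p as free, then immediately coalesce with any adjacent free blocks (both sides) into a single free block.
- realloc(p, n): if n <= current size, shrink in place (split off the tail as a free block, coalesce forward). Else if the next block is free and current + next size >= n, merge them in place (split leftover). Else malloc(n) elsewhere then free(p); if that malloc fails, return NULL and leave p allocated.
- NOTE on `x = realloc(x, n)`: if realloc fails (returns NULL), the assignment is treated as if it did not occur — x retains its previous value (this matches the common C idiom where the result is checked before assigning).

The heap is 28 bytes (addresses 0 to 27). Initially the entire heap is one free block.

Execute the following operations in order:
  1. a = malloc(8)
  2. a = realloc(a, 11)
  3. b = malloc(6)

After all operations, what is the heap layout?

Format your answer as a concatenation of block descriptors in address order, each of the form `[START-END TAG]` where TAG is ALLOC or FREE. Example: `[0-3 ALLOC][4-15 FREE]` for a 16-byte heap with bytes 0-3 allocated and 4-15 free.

Op 1: a = malloc(8) -> a = 0; heap: [0-7 ALLOC][8-27 FREE]
Op 2: a = realloc(a, 11) -> a = 0; heap: [0-10 ALLOC][11-27 FREE]
Op 3: b = malloc(6) -> b = 11; heap: [0-10 ALLOC][11-16 ALLOC][17-27 FREE]

Answer: [0-10 ALLOC][11-16 ALLOC][17-27 FREE]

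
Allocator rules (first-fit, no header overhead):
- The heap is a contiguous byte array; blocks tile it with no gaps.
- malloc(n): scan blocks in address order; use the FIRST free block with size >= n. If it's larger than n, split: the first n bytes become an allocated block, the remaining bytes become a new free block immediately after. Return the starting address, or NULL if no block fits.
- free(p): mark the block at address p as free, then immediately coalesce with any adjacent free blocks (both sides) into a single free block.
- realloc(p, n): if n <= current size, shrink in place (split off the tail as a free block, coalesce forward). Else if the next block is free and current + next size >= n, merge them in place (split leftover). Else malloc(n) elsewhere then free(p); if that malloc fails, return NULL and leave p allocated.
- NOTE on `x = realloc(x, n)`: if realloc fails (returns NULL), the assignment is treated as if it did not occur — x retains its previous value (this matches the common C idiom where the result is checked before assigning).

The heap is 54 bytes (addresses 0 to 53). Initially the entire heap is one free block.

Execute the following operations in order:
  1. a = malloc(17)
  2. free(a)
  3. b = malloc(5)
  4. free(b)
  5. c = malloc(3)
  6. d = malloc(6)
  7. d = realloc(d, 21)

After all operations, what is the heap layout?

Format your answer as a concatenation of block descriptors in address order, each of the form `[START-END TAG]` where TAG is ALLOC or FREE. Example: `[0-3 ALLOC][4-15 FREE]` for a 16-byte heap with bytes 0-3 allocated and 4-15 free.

Answer: [0-2 ALLOC][3-23 ALLOC][24-53 FREE]

Derivation:
Op 1: a = malloc(17) -> a = 0; heap: [0-16 ALLOC][17-53 FREE]
Op 2: free(a) -> (freed a); heap: [0-53 FREE]
Op 3: b = malloc(5) -> b = 0; heap: [0-4 ALLOC][5-53 FREE]
Op 4: free(b) -> (freed b); heap: [0-53 FREE]
Op 5: c = malloc(3) -> c = 0; heap: [0-2 ALLOC][3-53 FREE]
Op 6: d = malloc(6) -> d = 3; heap: [0-2 ALLOC][3-8 ALLOC][9-53 FREE]
Op 7: d = realloc(d, 21) -> d = 3; heap: [0-2 ALLOC][3-23 ALLOC][24-53 FREE]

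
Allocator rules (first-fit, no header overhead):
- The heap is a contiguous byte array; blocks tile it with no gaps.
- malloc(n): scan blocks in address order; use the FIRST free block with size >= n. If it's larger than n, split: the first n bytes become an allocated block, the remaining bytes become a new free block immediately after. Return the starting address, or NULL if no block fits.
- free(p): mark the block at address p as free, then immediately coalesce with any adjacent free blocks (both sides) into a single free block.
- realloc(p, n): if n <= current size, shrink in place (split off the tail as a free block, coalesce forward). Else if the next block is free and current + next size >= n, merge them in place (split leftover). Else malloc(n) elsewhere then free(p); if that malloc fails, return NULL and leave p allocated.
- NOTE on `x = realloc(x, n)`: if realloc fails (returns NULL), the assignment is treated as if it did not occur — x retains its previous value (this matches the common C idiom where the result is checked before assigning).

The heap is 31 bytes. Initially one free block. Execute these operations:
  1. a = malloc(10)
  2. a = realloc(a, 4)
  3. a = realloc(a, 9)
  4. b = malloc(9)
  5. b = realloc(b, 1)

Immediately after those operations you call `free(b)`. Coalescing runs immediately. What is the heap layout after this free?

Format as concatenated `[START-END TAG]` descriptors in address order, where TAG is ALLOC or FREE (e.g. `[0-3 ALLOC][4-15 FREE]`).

Answer: [0-8 ALLOC][9-30 FREE]

Derivation:
Op 1: a = malloc(10) -> a = 0; heap: [0-9 ALLOC][10-30 FREE]
Op 2: a = realloc(a, 4) -> a = 0; heap: [0-3 ALLOC][4-30 FREE]
Op 3: a = realloc(a, 9) -> a = 0; heap: [0-8 ALLOC][9-30 FREE]
Op 4: b = malloc(9) -> b = 9; heap: [0-8 ALLOC][9-17 ALLOC][18-30 FREE]
Op 5: b = realloc(b, 1) -> b = 9; heap: [0-8 ALLOC][9-9 ALLOC][10-30 FREE]
free(b): b = 9 -> block [9-9 ALLOC]; mark free, coalesce with adjacent free neighbors -> [0-8 ALLOC][9-30 FREE]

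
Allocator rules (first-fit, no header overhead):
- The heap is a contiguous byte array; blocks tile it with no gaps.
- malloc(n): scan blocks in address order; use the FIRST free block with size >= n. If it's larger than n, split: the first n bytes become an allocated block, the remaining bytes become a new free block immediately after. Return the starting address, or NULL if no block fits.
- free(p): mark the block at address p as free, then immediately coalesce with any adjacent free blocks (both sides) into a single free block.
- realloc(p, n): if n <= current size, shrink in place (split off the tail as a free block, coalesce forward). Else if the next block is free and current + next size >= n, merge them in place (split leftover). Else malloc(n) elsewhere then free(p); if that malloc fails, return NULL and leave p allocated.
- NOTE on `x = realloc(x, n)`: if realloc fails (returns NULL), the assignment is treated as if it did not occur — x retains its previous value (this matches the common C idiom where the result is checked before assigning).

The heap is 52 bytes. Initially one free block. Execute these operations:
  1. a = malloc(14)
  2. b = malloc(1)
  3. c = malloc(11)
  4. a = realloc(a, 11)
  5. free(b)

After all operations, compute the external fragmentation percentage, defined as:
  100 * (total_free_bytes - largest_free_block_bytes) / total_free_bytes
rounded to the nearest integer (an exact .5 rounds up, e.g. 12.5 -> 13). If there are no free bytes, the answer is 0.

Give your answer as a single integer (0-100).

Op 1: a = malloc(14) -> a = 0; heap: [0-13 ALLOC][14-51 FREE]
Op 2: b = malloc(1) -> b = 14; heap: [0-13 ALLOC][14-14 ALLOC][15-51 FREE]
Op 3: c = malloc(11) -> c = 15; heap: [0-13 ALLOC][14-14 ALLOC][15-25 ALLOC][26-51 FREE]
Op 4: a = realloc(a, 11) -> a = 0; heap: [0-10 ALLOC][11-13 FREE][14-14 ALLOC][15-25 ALLOC][26-51 FREE]
Op 5: free(b) -> (freed b); heap: [0-10 ALLOC][11-14 FREE][15-25 ALLOC][26-51 FREE]
Free blocks: [4 26] total_free=30 largest=26 -> 100*(30-26)/30 = 400/30 ≈ 13.333 -> rounds to 13

Answer: 13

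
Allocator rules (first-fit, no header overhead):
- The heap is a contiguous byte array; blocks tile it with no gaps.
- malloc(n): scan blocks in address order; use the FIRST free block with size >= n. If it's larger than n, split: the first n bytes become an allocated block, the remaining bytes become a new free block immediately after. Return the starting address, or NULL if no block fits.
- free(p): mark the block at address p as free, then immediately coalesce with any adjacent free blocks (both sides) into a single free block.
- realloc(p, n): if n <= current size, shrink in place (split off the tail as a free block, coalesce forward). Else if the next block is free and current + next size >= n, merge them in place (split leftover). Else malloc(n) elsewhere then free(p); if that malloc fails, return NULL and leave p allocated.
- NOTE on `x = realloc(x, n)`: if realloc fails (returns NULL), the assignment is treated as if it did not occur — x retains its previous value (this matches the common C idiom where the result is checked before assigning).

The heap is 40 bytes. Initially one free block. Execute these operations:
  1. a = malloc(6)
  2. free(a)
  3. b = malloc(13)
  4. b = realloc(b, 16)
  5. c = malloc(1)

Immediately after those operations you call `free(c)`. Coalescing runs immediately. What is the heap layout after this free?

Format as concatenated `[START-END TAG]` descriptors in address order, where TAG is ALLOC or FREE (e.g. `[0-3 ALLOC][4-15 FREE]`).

Answer: [0-15 ALLOC][16-39 FREE]

Derivation:
Op 1: a = malloc(6) -> a = 0; heap: [0-5 ALLOC][6-39 FREE]
Op 2: free(a) -> (freed a); heap: [0-39 FREE]
Op 3: b = malloc(13) -> b = 0; heap: [0-12 ALLOC][13-39 FREE]
Op 4: b = realloc(b, 16) -> b = 0; heap: [0-15 ALLOC][16-39 FREE]
Op 5: c = malloc(1) -> c = 16; heap: [0-15 ALLOC][16-16 ALLOC][17-39 FREE]
free(c): c = 16 -> block [16-16 ALLOC]; mark free, coalesce with adjacent free neighbors -> [0-15 ALLOC][16-39 FREE]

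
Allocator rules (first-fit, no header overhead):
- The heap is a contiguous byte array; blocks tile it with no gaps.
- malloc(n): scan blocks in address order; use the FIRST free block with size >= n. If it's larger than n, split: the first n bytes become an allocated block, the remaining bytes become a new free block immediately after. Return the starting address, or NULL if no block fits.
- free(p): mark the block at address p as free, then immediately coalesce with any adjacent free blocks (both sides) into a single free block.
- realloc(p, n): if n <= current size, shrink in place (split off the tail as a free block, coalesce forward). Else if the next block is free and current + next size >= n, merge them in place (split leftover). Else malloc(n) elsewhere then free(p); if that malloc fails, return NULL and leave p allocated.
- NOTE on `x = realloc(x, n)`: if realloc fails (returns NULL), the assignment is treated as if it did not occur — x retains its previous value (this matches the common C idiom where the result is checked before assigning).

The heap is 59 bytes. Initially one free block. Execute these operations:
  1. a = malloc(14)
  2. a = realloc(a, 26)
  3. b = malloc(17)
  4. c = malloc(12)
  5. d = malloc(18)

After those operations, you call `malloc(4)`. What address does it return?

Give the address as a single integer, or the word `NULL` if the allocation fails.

Answer: 55

Derivation:
Op 1: a = malloc(14) -> a = 0; heap: [0-13 ALLOC][14-58 FREE]
Op 2: a = realloc(a, 26) -> a = 0; heap: [0-25 ALLOC][26-58 FREE]
Op 3: b = malloc(17) -> b = 26; heap: [0-25 ALLOC][26-42 ALLOC][43-58 FREE]
Op 4: c = malloc(12) -> c = 43; heap: [0-25 ALLOC][26-42 ALLOC][43-54 ALLOC][55-58 FREE]
Op 5: d = malloc(18) -> d = NULL; heap: [0-25 ALLOC][26-42 ALLOC][43-54 ALLOC][55-58 FREE]
malloc(4): first-fit scan over [0-25 ALLOC][26-42 ALLOC][43-54 ALLOC][55-58 FREE] -> 55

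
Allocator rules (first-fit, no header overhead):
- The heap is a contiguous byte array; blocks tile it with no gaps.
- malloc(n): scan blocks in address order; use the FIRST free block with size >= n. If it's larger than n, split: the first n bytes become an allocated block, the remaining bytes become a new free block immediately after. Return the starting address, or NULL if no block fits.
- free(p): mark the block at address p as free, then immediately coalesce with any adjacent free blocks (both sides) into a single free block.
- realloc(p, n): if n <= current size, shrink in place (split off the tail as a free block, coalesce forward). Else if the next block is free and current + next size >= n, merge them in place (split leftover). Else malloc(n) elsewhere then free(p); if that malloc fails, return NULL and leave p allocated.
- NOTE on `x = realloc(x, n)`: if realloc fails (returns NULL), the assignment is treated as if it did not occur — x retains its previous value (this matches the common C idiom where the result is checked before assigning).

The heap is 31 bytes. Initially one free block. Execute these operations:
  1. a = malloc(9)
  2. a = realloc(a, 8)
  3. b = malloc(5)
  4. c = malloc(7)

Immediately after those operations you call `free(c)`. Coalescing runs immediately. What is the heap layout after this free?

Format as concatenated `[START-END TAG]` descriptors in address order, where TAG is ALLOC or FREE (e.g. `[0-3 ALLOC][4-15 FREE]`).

Answer: [0-7 ALLOC][8-12 ALLOC][13-30 FREE]

Derivation:
Op 1: a = malloc(9) -> a = 0; heap: [0-8 ALLOC][9-30 FREE]
Op 2: a = realloc(a, 8) -> a = 0; heap: [0-7 ALLOC][8-30 FREE]
Op 3: b = malloc(5) -> b = 8; heap: [0-7 ALLOC][8-12 ALLOC][13-30 FREE]
Op 4: c = malloc(7) -> c = 13; heap: [0-7 ALLOC][8-12 ALLOC][13-19 ALLOC][20-30 FREE]
free(c): c = 13 -> block [13-19 ALLOC]; mark free, coalesce with adjacent free neighbors -> [0-7 ALLOC][8-12 ALLOC][13-30 FREE]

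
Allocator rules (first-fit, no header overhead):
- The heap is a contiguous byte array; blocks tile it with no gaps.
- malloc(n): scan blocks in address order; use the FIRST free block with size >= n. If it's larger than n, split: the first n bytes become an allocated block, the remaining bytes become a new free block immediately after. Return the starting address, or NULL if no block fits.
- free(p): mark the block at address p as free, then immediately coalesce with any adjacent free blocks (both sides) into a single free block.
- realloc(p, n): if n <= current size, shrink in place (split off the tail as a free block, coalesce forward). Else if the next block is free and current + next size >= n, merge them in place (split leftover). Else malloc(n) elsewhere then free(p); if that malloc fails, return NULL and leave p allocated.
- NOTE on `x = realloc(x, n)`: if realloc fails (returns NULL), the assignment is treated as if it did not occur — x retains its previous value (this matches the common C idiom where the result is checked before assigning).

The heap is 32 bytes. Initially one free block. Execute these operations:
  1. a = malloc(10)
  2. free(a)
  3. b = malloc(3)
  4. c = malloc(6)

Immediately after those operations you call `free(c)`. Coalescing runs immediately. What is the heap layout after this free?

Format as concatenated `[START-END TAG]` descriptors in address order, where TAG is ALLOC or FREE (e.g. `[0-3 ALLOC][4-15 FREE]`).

Answer: [0-2 ALLOC][3-31 FREE]

Derivation:
Op 1: a = malloc(10) -> a = 0; heap: [0-9 ALLOC][10-31 FREE]
Op 2: free(a) -> (freed a); heap: [0-31 FREE]
Op 3: b = malloc(3) -> b = 0; heap: [0-2 ALLOC][3-31 FREE]
Op 4: c = malloc(6) -> c = 3; heap: [0-2 ALLOC][3-8 ALLOC][9-31 FREE]
free(c): c = 3 -> block [3-8 ALLOC]; mark free, coalesce with adjacent free neighbors -> [0-2 ALLOC][3-31 FREE]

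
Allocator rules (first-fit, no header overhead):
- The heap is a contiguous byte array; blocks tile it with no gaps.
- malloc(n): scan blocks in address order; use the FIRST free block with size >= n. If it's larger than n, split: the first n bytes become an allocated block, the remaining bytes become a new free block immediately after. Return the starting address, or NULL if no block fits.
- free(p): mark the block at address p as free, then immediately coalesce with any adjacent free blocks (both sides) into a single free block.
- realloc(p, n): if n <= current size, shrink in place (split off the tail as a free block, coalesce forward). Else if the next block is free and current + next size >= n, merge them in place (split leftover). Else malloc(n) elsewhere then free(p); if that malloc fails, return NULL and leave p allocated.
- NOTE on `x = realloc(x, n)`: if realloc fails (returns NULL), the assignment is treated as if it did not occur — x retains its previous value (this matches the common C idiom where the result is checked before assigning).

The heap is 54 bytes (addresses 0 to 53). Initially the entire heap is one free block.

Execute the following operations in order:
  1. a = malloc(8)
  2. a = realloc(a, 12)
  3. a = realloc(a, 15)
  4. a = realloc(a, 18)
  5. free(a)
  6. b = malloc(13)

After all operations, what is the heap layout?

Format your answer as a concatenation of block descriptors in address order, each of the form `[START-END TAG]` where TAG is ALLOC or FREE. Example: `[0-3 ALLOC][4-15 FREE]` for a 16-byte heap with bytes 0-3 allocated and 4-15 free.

Answer: [0-12 ALLOC][13-53 FREE]

Derivation:
Op 1: a = malloc(8) -> a = 0; heap: [0-7 ALLOC][8-53 FREE]
Op 2: a = realloc(a, 12) -> a = 0; heap: [0-11 ALLOC][12-53 FREE]
Op 3: a = realloc(a, 15) -> a = 0; heap: [0-14 ALLOC][15-53 FREE]
Op 4: a = realloc(a, 18) -> a = 0; heap: [0-17 ALLOC][18-53 FREE]
Op 5: free(a) -> (freed a); heap: [0-53 FREE]
Op 6: b = malloc(13) -> b = 0; heap: [0-12 ALLOC][13-53 FREE]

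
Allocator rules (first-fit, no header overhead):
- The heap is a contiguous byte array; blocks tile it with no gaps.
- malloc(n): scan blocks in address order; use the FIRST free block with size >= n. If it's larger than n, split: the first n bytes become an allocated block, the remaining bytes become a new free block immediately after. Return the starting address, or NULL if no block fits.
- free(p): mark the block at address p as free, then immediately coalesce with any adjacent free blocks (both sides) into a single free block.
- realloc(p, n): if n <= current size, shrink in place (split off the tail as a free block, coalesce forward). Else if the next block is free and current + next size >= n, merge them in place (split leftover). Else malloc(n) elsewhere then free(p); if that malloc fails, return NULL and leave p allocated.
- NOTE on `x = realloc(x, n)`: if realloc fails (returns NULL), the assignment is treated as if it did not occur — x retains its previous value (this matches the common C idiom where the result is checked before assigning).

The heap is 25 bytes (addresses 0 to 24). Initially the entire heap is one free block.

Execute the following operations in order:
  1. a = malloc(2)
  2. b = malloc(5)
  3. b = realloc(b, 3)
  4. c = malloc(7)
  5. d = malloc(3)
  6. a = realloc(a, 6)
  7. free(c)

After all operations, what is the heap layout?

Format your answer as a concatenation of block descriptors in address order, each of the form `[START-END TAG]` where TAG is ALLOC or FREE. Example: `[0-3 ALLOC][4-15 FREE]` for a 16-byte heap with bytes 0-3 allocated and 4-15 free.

Answer: [0-1 FREE][2-4 ALLOC][5-11 FREE][12-14 ALLOC][15-20 ALLOC][21-24 FREE]

Derivation:
Op 1: a = malloc(2) -> a = 0; heap: [0-1 ALLOC][2-24 FREE]
Op 2: b = malloc(5) -> b = 2; heap: [0-1 ALLOC][2-6 ALLOC][7-24 FREE]
Op 3: b = realloc(b, 3) -> b = 2; heap: [0-1 ALLOC][2-4 ALLOC][5-24 FREE]
Op 4: c = malloc(7) -> c = 5; heap: [0-1 ALLOC][2-4 ALLOC][5-11 ALLOC][12-24 FREE]
Op 5: d = malloc(3) -> d = 12; heap: [0-1 ALLOC][2-4 ALLOC][5-11 ALLOC][12-14 ALLOC][15-24 FREE]
Op 6: a = realloc(a, 6) -> a = 15; heap: [0-1 FREE][2-4 ALLOC][5-11 ALLOC][12-14 ALLOC][15-20 ALLOC][21-24 FREE]
Op 7: free(c) -> (freed c); heap: [0-1 FREE][2-4 ALLOC][5-11 FREE][12-14 ALLOC][15-20 ALLOC][21-24 FREE]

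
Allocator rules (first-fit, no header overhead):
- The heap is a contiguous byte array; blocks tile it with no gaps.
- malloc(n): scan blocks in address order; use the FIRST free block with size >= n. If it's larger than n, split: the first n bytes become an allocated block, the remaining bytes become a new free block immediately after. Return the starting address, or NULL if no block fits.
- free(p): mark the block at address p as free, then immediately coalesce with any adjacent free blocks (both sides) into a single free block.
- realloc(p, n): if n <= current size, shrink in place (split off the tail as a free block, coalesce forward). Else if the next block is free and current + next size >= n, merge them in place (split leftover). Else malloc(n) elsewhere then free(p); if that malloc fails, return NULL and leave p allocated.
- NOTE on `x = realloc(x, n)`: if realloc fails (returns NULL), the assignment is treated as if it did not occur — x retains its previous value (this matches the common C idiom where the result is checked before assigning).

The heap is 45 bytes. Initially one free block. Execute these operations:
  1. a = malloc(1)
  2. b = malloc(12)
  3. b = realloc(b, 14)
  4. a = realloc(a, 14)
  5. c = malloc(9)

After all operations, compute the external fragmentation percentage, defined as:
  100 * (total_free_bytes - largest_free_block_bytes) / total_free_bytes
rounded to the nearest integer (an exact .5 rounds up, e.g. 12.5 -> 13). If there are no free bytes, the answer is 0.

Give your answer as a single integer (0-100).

Answer: 13

Derivation:
Op 1: a = malloc(1) -> a = 0; heap: [0-0 ALLOC][1-44 FREE]
Op 2: b = malloc(12) -> b = 1; heap: [0-0 ALLOC][1-12 ALLOC][13-44 FREE]
Op 3: b = realloc(b, 14) -> b = 1; heap: [0-0 ALLOC][1-14 ALLOC][15-44 FREE]
Op 4: a = realloc(a, 14) -> a = 15; heap: [0-0 FREE][1-14 ALLOC][15-28 ALLOC][29-44 FREE]
Op 5: c = malloc(9) -> c = 29; heap: [0-0 FREE][1-14 ALLOC][15-28 ALLOC][29-37 ALLOC][38-44 FREE]
Free blocks: [1 7] total_free=8 largest=7 -> 100*(8-7)/8 = 100/8 = 12.5 -> rounds to 13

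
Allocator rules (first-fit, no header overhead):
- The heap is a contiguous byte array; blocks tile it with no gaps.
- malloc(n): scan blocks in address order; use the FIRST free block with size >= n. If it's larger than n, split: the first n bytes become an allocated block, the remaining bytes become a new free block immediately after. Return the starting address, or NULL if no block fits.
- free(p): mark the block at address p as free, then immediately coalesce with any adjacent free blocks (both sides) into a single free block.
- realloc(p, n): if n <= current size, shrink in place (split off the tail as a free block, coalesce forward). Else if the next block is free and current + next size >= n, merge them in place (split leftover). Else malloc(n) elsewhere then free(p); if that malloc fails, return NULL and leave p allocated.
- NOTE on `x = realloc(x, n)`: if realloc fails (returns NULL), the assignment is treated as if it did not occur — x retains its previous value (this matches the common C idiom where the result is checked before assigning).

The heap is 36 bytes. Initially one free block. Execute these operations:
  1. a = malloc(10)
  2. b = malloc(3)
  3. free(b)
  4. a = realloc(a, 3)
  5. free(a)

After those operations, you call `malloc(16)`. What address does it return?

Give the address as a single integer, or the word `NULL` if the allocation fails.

Answer: 0

Derivation:
Op 1: a = malloc(10) -> a = 0; heap: [0-9 ALLOC][10-35 FREE]
Op 2: b = malloc(3) -> b = 10; heap: [0-9 ALLOC][10-12 ALLOC][13-35 FREE]
Op 3: free(b) -> (freed b); heap: [0-9 ALLOC][10-35 FREE]
Op 4: a = realloc(a, 3) -> a = 0; heap: [0-2 ALLOC][3-35 FREE]
Op 5: free(a) -> (freed a); heap: [0-35 FREE]
malloc(16): first-fit scan over [0-35 FREE] -> 0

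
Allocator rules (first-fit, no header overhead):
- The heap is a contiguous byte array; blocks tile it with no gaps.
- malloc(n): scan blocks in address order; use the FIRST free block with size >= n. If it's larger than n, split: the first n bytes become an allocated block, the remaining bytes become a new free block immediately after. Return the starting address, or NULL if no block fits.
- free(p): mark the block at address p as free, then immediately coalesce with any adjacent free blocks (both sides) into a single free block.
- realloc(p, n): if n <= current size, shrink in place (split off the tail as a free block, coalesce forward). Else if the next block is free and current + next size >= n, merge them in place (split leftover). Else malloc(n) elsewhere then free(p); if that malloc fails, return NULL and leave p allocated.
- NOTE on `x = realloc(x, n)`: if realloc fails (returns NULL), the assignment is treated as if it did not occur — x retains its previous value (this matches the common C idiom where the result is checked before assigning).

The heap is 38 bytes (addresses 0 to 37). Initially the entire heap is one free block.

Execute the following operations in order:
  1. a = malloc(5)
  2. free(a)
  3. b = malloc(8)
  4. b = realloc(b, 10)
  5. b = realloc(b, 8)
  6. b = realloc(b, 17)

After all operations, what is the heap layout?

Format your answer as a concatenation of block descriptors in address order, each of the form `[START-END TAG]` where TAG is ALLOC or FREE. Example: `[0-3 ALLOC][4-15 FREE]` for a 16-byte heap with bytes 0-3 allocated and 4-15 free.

Answer: [0-16 ALLOC][17-37 FREE]

Derivation:
Op 1: a = malloc(5) -> a = 0; heap: [0-4 ALLOC][5-37 FREE]
Op 2: free(a) -> (freed a); heap: [0-37 FREE]
Op 3: b = malloc(8) -> b = 0; heap: [0-7 ALLOC][8-37 FREE]
Op 4: b = realloc(b, 10) -> b = 0; heap: [0-9 ALLOC][10-37 FREE]
Op 5: b = realloc(b, 8) -> b = 0; heap: [0-7 ALLOC][8-37 FREE]
Op 6: b = realloc(b, 17) -> b = 0; heap: [0-16 ALLOC][17-37 FREE]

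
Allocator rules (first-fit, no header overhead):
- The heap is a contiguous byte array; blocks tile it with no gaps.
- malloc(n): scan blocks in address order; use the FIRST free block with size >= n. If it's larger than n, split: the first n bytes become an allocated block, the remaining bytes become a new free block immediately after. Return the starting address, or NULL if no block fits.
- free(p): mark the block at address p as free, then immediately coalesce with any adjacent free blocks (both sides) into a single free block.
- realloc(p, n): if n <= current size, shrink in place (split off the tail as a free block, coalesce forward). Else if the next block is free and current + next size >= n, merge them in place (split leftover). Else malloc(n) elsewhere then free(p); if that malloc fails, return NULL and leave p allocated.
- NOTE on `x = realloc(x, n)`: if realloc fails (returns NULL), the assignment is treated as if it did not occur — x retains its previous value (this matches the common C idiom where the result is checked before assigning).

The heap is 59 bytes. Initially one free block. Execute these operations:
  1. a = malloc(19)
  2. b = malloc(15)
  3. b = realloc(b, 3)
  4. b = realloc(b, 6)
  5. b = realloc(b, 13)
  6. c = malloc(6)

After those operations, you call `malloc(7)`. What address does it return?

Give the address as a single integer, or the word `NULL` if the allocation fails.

Op 1: a = malloc(19) -> a = 0; heap: [0-18 ALLOC][19-58 FREE]
Op 2: b = malloc(15) -> b = 19; heap: [0-18 ALLOC][19-33 ALLOC][34-58 FREE]
Op 3: b = realloc(b, 3) -> b = 19; heap: [0-18 ALLOC][19-21 ALLOC][22-58 FREE]
Op 4: b = realloc(b, 6) -> b = 19; heap: [0-18 ALLOC][19-24 ALLOC][25-58 FREE]
Op 5: b = realloc(b, 13) -> b = 19; heap: [0-18 ALLOC][19-31 ALLOC][32-58 FREE]
Op 6: c = malloc(6) -> c = 32; heap: [0-18 ALLOC][19-31 ALLOC][32-37 ALLOC][38-58 FREE]
malloc(7): first-fit scan over [0-18 ALLOC][19-31 ALLOC][32-37 ALLOC][38-58 FREE] -> 38

Answer: 38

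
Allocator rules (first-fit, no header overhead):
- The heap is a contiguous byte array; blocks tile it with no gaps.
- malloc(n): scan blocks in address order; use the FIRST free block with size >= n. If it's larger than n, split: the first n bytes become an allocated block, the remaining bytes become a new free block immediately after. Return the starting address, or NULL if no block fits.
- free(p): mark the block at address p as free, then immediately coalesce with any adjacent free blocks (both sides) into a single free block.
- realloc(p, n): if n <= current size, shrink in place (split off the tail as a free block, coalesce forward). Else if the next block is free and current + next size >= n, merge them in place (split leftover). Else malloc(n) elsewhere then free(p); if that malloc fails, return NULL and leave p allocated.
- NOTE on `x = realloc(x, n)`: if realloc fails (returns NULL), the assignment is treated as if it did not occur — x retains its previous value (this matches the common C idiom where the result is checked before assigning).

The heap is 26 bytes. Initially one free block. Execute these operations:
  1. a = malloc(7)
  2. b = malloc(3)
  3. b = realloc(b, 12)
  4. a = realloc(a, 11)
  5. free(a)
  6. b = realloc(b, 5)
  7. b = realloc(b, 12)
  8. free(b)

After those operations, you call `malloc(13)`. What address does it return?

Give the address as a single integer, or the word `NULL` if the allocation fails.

Answer: 0

Derivation:
Op 1: a = malloc(7) -> a = 0; heap: [0-6 ALLOC][7-25 FREE]
Op 2: b = malloc(3) -> b = 7; heap: [0-6 ALLOC][7-9 ALLOC][10-25 FREE]
Op 3: b = realloc(b, 12) -> b = 7; heap: [0-6 ALLOC][7-18 ALLOC][19-25 FREE]
Op 4: a = realloc(a, 11) -> NULL (a unchanged); heap: [0-6 ALLOC][7-18 ALLOC][19-25 FREE]
Op 5: free(a) -> (freed a); heap: [0-6 FREE][7-18 ALLOC][19-25 FREE]
Op 6: b = realloc(b, 5) -> b = 7; heap: [0-6 FREE][7-11 ALLOC][12-25 FREE]
Op 7: b = realloc(b, 12) -> b = 7; heap: [0-6 FREE][7-18 ALLOC][19-25 FREE]
Op 8: free(b) -> (freed b); heap: [0-25 FREE]
malloc(13): first-fit scan over [0-25 FREE] -> 0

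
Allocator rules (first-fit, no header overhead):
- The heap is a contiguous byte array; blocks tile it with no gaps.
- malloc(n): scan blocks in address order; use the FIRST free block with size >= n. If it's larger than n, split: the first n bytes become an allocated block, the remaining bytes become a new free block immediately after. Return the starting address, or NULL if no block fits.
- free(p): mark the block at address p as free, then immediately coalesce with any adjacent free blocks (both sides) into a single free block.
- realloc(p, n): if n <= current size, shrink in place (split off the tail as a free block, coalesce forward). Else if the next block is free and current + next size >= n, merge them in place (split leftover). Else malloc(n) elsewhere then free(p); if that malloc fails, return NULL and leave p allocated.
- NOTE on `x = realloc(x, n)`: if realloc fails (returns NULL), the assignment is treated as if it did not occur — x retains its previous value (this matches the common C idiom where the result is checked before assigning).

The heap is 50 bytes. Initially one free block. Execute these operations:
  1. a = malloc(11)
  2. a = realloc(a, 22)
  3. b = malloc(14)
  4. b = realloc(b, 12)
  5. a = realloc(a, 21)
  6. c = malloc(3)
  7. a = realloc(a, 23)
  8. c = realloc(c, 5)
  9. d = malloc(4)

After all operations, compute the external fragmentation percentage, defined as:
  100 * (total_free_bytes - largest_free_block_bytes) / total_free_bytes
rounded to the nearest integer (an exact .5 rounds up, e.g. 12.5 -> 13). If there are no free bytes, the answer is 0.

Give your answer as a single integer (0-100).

Op 1: a = malloc(11) -> a = 0; heap: [0-10 ALLOC][11-49 FREE]
Op 2: a = realloc(a, 22) -> a = 0; heap: [0-21 ALLOC][22-49 FREE]
Op 3: b = malloc(14) -> b = 22; heap: [0-21 ALLOC][22-35 ALLOC][36-49 FREE]
Op 4: b = realloc(b, 12) -> b = 22; heap: [0-21 ALLOC][22-33 ALLOC][34-49 FREE]
Op 5: a = realloc(a, 21) -> a = 0; heap: [0-20 ALLOC][21-21 FREE][22-33 ALLOC][34-49 FREE]
Op 6: c = malloc(3) -> c = 34; heap: [0-20 ALLOC][21-21 FREE][22-33 ALLOC][34-36 ALLOC][37-49 FREE]
Op 7: a = realloc(a, 23) -> NULL (a unchanged); heap: [0-20 ALLOC][21-21 FREE][22-33 ALLOC][34-36 ALLOC][37-49 FREE]
Op 8: c = realloc(c, 5) -> c = 34; heap: [0-20 ALLOC][21-21 FREE][22-33 ALLOC][34-38 ALLOC][39-49 FREE]
Op 9: d = malloc(4) -> d = 39; heap: [0-20 ALLOC][21-21 FREE][22-33 ALLOC][34-38 ALLOC][39-42 ALLOC][43-49 FREE]
Free blocks: [1 7] total_free=8 largest=7 -> 100*(8-7)/8 = 100/8 = 12.5 -> rounds to 13

Answer: 13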